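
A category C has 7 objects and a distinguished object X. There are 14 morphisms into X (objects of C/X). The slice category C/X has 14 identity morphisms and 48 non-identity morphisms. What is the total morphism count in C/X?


In the slice category C/X, objects are morphisms to X.
Identity morphisms: 14 (one per object of C/X).
Non-identity morphisms: 48.
Total = 14 + 48 = 62

62


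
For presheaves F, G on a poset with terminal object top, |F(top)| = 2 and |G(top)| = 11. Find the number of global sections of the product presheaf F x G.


Global sections of a presheaf on a poset with terminal top satisfy
Gamma(H) ~ H(top). Presheaves admit pointwise products, so
(F x G)(top) = F(top) x G(top) (Cartesian product).
|Gamma(F x G)| = |F(top)| * |G(top)| = 2 * 11 = 22.

22


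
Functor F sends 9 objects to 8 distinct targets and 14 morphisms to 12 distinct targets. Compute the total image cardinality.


The image of F consists of distinct objects and distinct morphisms.
|Im(F)| on objects = 8
|Im(F)| on morphisms = 12
Total image cardinality = 8 + 12 = 20

20


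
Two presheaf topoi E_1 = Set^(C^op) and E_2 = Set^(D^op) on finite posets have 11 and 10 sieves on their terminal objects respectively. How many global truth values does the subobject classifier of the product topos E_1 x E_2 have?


In a product of presheaf topoi E_1 x E_2, the subobject classifier
is Omega = Omega_1 x Omega_2 (componentwise), so
|Omega(top)| = |Omega_1(top_1)| * |Omega_2(top_2)|.
= 11 * 10 = 110.

110


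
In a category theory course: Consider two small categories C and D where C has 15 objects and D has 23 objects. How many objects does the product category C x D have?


The product category C x D has objects that are pairs (c, d).
Number of pairs = |Ob(C)| * |Ob(D)| = 15 * 23 = 345

345


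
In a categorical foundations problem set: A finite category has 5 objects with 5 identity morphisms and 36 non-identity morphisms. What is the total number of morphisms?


Each object has an identity morphism, giving 5 identities.
Adding the 36 non-identity morphisms:
Total = 5 + 36 = 41

41


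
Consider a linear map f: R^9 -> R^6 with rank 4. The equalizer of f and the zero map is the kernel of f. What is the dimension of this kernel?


The equalizer of f and the zero map is ker(f).
By the rank-nullity theorem: dim(ker(f)) = dim(domain) - rank(f).
dim(ker(f)) = 9 - 4 = 5

5


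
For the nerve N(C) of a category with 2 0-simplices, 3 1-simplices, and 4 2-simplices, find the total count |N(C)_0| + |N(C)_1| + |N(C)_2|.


The 2-skeleton of the nerve N(C) consists of simplices in dimensions 0, 1, 2:
  |N(C)_0| = 2 (objects)
  |N(C)_1| = 3 (morphisms)
  |N(C)_2| = 4 (composable pairs)
Total = 2 + 3 + 4 = 9

9


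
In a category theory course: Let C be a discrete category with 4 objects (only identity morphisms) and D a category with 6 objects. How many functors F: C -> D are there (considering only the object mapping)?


A functor from a discrete category C to D is determined by
where each object maps. Each of the 4 objects of C can map
to any of the 6 objects of D independently.
Number of functors = 6^4 = 1296

1296


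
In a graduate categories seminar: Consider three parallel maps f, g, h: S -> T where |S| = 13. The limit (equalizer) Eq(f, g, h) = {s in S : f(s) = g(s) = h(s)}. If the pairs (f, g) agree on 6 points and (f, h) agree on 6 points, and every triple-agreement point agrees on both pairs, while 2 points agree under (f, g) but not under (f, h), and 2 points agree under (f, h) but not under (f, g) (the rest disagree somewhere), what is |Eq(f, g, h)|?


Eq(f, g, h) is the triple-agreement set: points in S where all three
maps take the same value. Using inclusion-exclusion on the pairwise data:
Pair (f, g) agrees on 6 points; pair (f, h) on 6 points.
Points agreeing under (f, g) but not (f, h) = 2; under (f, h) but not (f, g) = 2.
Triple-agreement = agreement-in-(f, g) minus points that agree under (f, g) but not (f, h):
|Eq(f, g, h)| = 6 - 2 = 4
(cross-check via (f, h): 6 - 2 = 4.)

4


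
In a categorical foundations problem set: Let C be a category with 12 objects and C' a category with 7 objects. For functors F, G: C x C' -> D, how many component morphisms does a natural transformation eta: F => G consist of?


A natural transformation eta: F => G assigns one component morphism per
object of the domain category.
The domain is the product category C x C', so
|Ob(C x C')| = |Ob(C)| * |Ob(C')| = 12 * 7 = 84.
Therefore eta has 84 component morphisms.

84


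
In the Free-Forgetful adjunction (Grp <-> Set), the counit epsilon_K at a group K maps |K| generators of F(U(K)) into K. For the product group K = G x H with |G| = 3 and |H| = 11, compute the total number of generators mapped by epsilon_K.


The counit epsilon_K: F(U(K)) -> K of the Free-Forgetful adjunction
maps |K| generators of F(U(K)) into K. For K = G x H (the product group),
|G x H| = |G| * |H|.
Total generators mapped = 3 * 11 = 33.

33


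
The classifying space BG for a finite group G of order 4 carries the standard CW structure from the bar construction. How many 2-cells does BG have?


In the bar-construction CW model of BG, the n-cells are indexed by
n-tuples [g_1|...|g_n] of non-identity elements of G (degenerate
simplices with some g_i = e do not contribute cells), so there are
(|G| - 1)^n n-cells.
For dim = 2 with |G| = 4:
cells = (4 - 1)^2 = 3^2 = 9

9


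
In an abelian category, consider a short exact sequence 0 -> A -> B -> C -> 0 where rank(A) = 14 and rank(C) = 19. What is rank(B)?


For a short exact sequence 0 -> A -> B -> C -> 0,
rank is additive: rank(B) = rank(A) + rank(C).
rank(B) = 14 + 19 = 33

33


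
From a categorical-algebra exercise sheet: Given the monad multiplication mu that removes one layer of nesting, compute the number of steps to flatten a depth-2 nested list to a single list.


Each application of mu: T^2 -> T removes one layer of nesting.
Starting at depth 2 (i.e., T^2(X)), we need to reach T(X).
Number of mu applications = 2 - 1 = 1

1


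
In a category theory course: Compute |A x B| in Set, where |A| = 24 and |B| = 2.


In Set, the product A x B is the Cartesian product.
By the universal property, |A x B| = |A| * |B|.
|A x B| = 24 * 2 = 48

48


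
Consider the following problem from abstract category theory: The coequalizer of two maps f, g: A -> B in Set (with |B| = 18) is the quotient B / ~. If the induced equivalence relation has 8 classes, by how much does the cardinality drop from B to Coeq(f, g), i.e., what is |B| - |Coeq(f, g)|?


The coequalizer Coeq(f, g) = B / ~ has one element per equivalence class.
|B| = 18, |Coeq(f, g)| = 8.
|B| - |Coeq(f, g)| = 18 - 8 = 10.

10


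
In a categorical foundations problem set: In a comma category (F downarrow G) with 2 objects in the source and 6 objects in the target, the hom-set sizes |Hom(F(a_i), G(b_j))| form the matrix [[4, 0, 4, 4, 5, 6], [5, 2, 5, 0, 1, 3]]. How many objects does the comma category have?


Objects of (F downarrow G) are triples (a, b, h: F(a)->G(b)).
The count equals the sum of all entries in the hom-matrix.
sum(row 0) = 23
sum(row 1) = 16
Grand total = 39

39


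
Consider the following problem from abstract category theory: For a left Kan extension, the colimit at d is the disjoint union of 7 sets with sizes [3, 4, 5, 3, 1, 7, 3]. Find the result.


Pointwise, the left Kan extension (Lan_F H)(d) is the colimit, indexed
by the comma category (F downarrow d), of H composed with the
projection (F downarrow d) -> C. Here that colimit is given
as a coproduct (disjoint union) of sets, so its cardinality is the
sum of the sizes of the summands.
Coproduct of sets with sizes: 3 + 4 + 5 + 3 + 1 + 7 + 3
= 26

26


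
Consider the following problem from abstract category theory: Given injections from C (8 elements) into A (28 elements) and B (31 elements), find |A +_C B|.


The pushout A +_C B identifies the images of C in A and B.
|A +_C B| = |A| + |B| - |C| (for injections).
= 28 + 31 - 8 = 51

51


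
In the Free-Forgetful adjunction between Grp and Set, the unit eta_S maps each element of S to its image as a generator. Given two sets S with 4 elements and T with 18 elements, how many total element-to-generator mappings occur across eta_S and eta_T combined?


The unit eta_X: X -> U(F(X)) of the Free-Forgetful adjunction
maps each element of X to a generator of F(X). For X = S + T (disjoint
union in Set), |S + T| = |S| + |T|.
Total mappings = 4 + 18 = 22.

22


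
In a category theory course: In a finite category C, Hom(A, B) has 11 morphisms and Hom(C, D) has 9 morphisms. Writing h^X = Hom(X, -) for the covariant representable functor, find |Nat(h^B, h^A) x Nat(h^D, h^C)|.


By the Yoneda lemma, Nat(h^B, h^A) is isomorphic to Hom(A, B),
so |Nat(h^B, h^A)| = |Hom(A, B)| and |Nat(h^D, h^C)| = |Hom(C, D)|.
|Hom(A, B)| = 11, |Hom(C, D)| = 9.
|Nat(h^B, h^A) x Nat(h^D, h^C)| = 11 * 9 = 99

99


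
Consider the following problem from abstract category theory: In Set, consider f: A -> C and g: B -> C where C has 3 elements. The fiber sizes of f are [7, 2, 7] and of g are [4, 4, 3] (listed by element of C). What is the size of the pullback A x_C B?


The pullback A x_C B consists of pairs (a, b) with f(a) = g(b).
For each element c in C, the fiber product has |f^-1(c)| * |g^-1(c)| elements.
Summing over C: 7 * 4 + 2 * 4 + 7 * 3
= 28 + 8 + 21 = 57

57


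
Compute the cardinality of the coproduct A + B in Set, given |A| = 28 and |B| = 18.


In Set, the coproduct A + B is the disjoint union.
|A + B| = |A| + |B| = 28 + 18 = 46

46


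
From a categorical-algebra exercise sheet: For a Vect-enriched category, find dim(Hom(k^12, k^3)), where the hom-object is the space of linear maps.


In Vect-enriched categories, Hom(k^n, k^m) is the space of m x n matrices.
dim(Hom(k^12, k^3)) = 3 * 12 = 36

36


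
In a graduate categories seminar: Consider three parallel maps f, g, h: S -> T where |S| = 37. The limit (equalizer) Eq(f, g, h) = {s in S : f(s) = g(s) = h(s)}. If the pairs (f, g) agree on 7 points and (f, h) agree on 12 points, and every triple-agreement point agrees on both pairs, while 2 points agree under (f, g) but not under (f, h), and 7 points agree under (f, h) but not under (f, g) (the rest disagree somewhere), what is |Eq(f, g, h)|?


Eq(f, g, h) is the triple-agreement set: points in S where all three
maps take the same value. Using inclusion-exclusion on the pairwise data:
Pair (f, g) agrees on 7 points; pair (f, h) on 12 points.
Points agreeing under (f, g) but not (f, h) = 2; under (f, h) but not (f, g) = 7.
Triple-agreement = agreement-in-(f, g) minus points that agree under (f, g) but not (f, h):
|Eq(f, g, h)| = 7 - 2 = 5
(cross-check via (f, h): 12 - 7 = 5.)

5


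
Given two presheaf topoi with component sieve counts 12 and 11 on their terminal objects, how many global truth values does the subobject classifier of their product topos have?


In a product of presheaf topoi E_1 x E_2, the subobject classifier
is Omega = Omega_1 x Omega_2 (componentwise), so
|Omega(top)| = |Omega_1(top_1)| * |Omega_2(top_2)|.
= 12 * 11 = 132.

132


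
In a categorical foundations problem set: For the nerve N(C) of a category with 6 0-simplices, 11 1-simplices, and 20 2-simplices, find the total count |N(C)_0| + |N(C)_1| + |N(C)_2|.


The 2-skeleton of the nerve N(C) consists of simplices in dimensions 0, 1, 2:
  |N(C)_0| = 6 (objects)
  |N(C)_1| = 11 (morphisms)
  |N(C)_2| = 20 (composable pairs)
Total = 6 + 11 + 20 = 37

37


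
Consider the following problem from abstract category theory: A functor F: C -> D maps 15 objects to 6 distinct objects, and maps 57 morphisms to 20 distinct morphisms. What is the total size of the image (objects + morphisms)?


The image of F consists of distinct objects and distinct morphisms.
|Im(F)| on objects = 6
|Im(F)| on morphisms = 20
Total image cardinality = 6 + 20 = 26

26


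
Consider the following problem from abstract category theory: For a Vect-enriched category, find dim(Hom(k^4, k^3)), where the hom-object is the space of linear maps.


In Vect-enriched categories, Hom(k^n, k^m) is the space of m x n matrices.
dim(Hom(k^4, k^3)) = 3 * 4 = 12

12


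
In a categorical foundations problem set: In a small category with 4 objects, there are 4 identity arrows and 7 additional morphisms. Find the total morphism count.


Each object has an identity morphism, giving 4 identities.
Adding the 7 non-identity morphisms:
Total = 4 + 7 = 11

11


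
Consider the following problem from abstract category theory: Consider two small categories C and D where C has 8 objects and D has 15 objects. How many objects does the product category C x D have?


The product category C x D has objects that are pairs (c, d).
Number of pairs = |Ob(C)| * |Ob(D)| = 8 * 15 = 120

120


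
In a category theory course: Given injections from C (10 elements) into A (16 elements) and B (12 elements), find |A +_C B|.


The pushout A +_C B identifies the images of C in A and B.
|A +_C B| = |A| + |B| - |C| (for injections).
= 16 + 12 - 10 = 18

18


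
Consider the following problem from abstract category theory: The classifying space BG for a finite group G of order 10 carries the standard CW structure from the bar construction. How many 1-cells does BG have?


In the bar-construction CW model of BG, the n-cells are indexed by
n-tuples [g_1|...|g_n] of non-identity elements of G (degenerate
simplices with some g_i = e do not contribute cells), so there are
(|G| - 1)^n n-cells.
For dim = 1 with |G| = 10:
cells = (10 - 1)^1 = 9^1 = 9

9


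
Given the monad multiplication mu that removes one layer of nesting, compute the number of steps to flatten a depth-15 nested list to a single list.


Each application of mu: T^2 -> T removes one layer of nesting.
Starting at depth 15 (i.e., T^15(X)), we need to reach T(X).
Number of mu applications = 15 - 1 = 14

14


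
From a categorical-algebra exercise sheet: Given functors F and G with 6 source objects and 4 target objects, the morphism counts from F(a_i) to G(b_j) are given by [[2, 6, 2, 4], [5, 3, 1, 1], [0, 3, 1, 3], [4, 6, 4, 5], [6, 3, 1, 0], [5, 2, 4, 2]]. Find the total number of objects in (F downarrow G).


Objects of (F downarrow G) are triples (a, b, h: F(a)->G(b)).
The count equals the sum of all entries in the hom-matrix.
sum(row 0) = 14
sum(row 1) = 10
sum(row 2) = 7
sum(row 3) = 19
sum(row 4) = 10
sum(row 5) = 13
Grand total = 73

73


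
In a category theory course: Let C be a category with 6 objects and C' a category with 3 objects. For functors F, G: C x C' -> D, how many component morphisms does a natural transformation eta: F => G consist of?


A natural transformation eta: F => G assigns one component morphism per
object of the domain category.
The domain is the product category C x C', so
|Ob(C x C')| = |Ob(C)| * |Ob(C')| = 6 * 3 = 18.
Therefore eta has 18 component morphisms.

18


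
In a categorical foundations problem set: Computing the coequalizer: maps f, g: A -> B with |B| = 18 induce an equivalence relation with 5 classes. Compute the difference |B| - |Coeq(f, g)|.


The coequalizer Coeq(f, g) = B / ~ has one element per equivalence class.
|B| = 18, |Coeq(f, g)| = 5.
|B| - |Coeq(f, g)| = 18 - 5 = 13.

13


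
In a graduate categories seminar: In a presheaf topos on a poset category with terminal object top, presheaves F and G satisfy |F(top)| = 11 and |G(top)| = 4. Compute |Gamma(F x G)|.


Global sections of a presheaf on a poset with terminal top satisfy
Gamma(H) ~ H(top). Presheaves admit pointwise products, so
(F x G)(top) = F(top) x G(top) (Cartesian product).
|Gamma(F x G)| = |F(top)| * |G(top)| = 11 * 4 = 44.

44


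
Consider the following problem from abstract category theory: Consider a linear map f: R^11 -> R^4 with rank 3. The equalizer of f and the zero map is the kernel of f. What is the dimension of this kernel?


The equalizer of f and the zero map is ker(f).
By the rank-nullity theorem: dim(ker(f)) = dim(domain) - rank(f).
dim(ker(f)) = 11 - 3 = 8

8


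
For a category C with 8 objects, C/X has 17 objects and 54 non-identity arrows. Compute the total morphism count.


In the slice category C/X, objects are morphisms to X.
Identity morphisms: 17 (one per object of C/X).
Non-identity morphisms: 54.
Total = 17 + 54 = 71

71


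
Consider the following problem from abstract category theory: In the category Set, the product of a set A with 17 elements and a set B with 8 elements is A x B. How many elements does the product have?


In Set, the product A x B is the Cartesian product.
By the universal property, |A x B| = |A| * |B|.
|A x B| = 17 * 8 = 136

136


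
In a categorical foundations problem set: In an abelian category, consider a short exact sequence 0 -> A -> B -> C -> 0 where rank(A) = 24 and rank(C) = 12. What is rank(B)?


For a short exact sequence 0 -> A -> B -> C -> 0,
rank is additive: rank(B) = rank(A) + rank(C).
rank(B) = 24 + 12 = 36

36


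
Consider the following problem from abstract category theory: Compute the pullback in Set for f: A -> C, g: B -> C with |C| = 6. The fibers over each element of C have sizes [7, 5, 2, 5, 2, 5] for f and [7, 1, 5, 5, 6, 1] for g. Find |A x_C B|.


The pullback A x_C B consists of pairs (a, b) with f(a) = g(b).
For each element c in C, the fiber product has |f^-1(c)| * |g^-1(c)| elements.
Summing over C: 7 * 7 + 5 * 1 + 2 * 5 + 5 * 5 + 2 * 6 + 5 * 1
= 49 + 5 + 10 + 25 + 12 + 5 = 106

106


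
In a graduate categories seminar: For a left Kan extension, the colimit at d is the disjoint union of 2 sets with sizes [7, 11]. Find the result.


Pointwise, the left Kan extension (Lan_F H)(d) is the colimit, indexed
by the comma category (F downarrow d), of H composed with the
projection (F downarrow d) -> C. Here that colimit is given
as a coproduct (disjoint union) of sets, so its cardinality is the
sum of the sizes of the summands.
Coproduct of sets with sizes: 7 + 11
= 18

18


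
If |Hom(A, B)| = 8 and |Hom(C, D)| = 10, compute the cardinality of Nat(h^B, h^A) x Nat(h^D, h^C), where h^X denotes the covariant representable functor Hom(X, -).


By the Yoneda lemma, Nat(h^B, h^A) is isomorphic to Hom(A, B),
so |Nat(h^B, h^A)| = |Hom(A, B)| and |Nat(h^D, h^C)| = |Hom(C, D)|.
|Hom(A, B)| = 8, |Hom(C, D)| = 10.
|Nat(h^B, h^A) x Nat(h^D, h^C)| = 8 * 10 = 80

80


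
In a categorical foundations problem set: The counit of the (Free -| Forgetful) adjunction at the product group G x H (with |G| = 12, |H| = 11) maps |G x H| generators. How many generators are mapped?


The counit epsilon_K: F(U(K)) -> K of the Free-Forgetful adjunction
maps |K| generators of F(U(K)) into K. For K = G x H (the product group),
|G x H| = |G| * |H|.
Total generators mapped = 12 * 11 = 132.

132


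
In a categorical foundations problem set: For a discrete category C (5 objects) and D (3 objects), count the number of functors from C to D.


A functor from a discrete category C to D is determined by
where each object maps. Each of the 5 objects of C can map
to any of the 3 objects of D independently.
Number of functors = 3^5 = 243

243


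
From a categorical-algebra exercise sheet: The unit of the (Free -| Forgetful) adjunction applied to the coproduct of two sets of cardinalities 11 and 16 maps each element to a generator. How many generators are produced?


The unit eta_X: X -> U(F(X)) of the Free-Forgetful adjunction
maps each element of X to a generator of F(X). For X = S + T (disjoint
union in Set), |S + T| = |S| + |T|.
Total mappings = 11 + 16 = 27.

27


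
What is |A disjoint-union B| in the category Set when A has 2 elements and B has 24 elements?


In Set, the coproduct A + B is the disjoint union.
|A + B| = |A| + |B| = 2 + 24 = 26

26


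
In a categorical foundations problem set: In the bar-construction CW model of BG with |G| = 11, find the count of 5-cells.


In the bar-construction CW model of BG, the n-cells are indexed by
n-tuples [g_1|...|g_n] of non-identity elements of G (degenerate
simplices with some g_i = e do not contribute cells), so there are
(|G| - 1)^n n-cells.
For dim = 5 with |G| = 11:
cells = (11 - 1)^5 = 10^5 = 100000

100000


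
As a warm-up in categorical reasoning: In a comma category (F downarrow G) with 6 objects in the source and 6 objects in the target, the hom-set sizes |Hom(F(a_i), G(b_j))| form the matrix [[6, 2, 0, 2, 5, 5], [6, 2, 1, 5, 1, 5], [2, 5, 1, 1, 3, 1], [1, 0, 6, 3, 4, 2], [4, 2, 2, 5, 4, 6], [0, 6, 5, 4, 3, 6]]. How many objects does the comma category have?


Objects of (F downarrow G) are triples (a, b, h: F(a)->G(b)).
The count equals the sum of all entries in the hom-matrix.
sum(row 0) = 20
sum(row 1) = 20
sum(row 2) = 13
sum(row 3) = 16
sum(row 4) = 23
sum(row 5) = 24
Grand total = 116

116


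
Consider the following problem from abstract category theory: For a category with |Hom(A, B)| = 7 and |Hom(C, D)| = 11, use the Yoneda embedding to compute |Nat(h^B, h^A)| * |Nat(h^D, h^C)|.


By the Yoneda lemma, Nat(h^B, h^A) is isomorphic to Hom(A, B),
so |Nat(h^B, h^A)| = |Hom(A, B)| and |Nat(h^D, h^C)| = |Hom(C, D)|.
|Hom(A, B)| = 7, |Hom(C, D)| = 11.
|Nat(h^B, h^A) x Nat(h^D, h^C)| = 7 * 11 = 77

77


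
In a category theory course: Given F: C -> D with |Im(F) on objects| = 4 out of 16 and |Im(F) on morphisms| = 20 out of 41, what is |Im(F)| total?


The image of F consists of distinct objects and distinct morphisms.
|Im(F)| on objects = 4
|Im(F)| on morphisms = 20
Total image cardinality = 4 + 20 = 24

24


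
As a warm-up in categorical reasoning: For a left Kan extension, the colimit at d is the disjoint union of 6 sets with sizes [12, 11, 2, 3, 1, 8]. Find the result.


Pointwise, the left Kan extension (Lan_F H)(d) is the colimit, indexed
by the comma category (F downarrow d), of H composed with the
projection (F downarrow d) -> C. Here that colimit is given
as a coproduct (disjoint union) of sets, so its cardinality is the
sum of the sizes of the summands.
Coproduct of sets with sizes: 12 + 11 + 2 + 3 + 1 + 8
= 37

37


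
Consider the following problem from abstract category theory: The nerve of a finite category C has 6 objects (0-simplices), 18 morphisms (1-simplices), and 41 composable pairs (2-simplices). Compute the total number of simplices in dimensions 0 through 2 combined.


The 2-skeleton of the nerve N(C) consists of simplices in dimensions 0, 1, 2:
  |N(C)_0| = 6 (objects)
  |N(C)_1| = 18 (morphisms)
  |N(C)_2| = 41 (composable pairs)
Total = 6 + 18 + 41 = 65

65


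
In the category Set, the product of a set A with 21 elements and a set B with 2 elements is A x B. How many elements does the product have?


In Set, the product A x B is the Cartesian product.
By the universal property, |A x B| = |A| * |B|.
|A x B| = 21 * 2 = 42

42


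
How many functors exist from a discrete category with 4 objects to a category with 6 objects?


A functor from a discrete category C to D is determined by
where each object maps. Each of the 4 objects of C can map
to any of the 6 objects of D independently.
Number of functors = 6^4 = 1296

1296


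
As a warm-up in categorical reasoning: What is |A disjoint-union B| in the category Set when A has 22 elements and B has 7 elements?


In Set, the coproduct A + B is the disjoint union.
|A + B| = |A| + |B| = 22 + 7 = 29

29


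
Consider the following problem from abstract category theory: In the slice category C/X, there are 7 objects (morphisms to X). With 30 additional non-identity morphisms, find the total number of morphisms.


In the slice category C/X, objects are morphisms to X.
Identity morphisms: 7 (one per object of C/X).
Non-identity morphisms: 30.
Total = 7 + 30 = 37

37


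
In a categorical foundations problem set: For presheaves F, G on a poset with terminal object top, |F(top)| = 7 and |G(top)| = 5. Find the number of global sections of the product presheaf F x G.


Global sections of a presheaf on a poset with terminal top satisfy
Gamma(H) ~ H(top). Presheaves admit pointwise products, so
(F x G)(top) = F(top) x G(top) (Cartesian product).
|Gamma(F x G)| = |F(top)| * |G(top)| = 7 * 5 = 35.

35


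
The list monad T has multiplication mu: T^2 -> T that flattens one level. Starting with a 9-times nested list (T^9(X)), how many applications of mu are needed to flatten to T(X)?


Each application of mu: T^2 -> T removes one layer of nesting.
Starting at depth 9 (i.e., T^9(X)), we need to reach T(X).
Number of mu applications = 9 - 1 = 8

8


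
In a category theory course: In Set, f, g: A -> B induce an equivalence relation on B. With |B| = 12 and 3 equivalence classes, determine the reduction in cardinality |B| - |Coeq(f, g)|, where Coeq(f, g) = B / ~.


The coequalizer Coeq(f, g) = B / ~ has one element per equivalence class.
|B| = 12, |Coeq(f, g)| = 3.
|B| - |Coeq(f, g)| = 12 - 3 = 9.

9


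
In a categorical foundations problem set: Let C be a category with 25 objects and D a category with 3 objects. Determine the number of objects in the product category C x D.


The product category C x D has objects that are pairs (c, d).
Number of pairs = |Ob(C)| * |Ob(D)| = 25 * 3 = 75

75


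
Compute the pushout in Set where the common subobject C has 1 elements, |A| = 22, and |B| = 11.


The pushout A +_C B identifies the images of C in A and B.
|A +_C B| = |A| + |B| - |C| (for injections).
= 22 + 11 - 1 = 32

32


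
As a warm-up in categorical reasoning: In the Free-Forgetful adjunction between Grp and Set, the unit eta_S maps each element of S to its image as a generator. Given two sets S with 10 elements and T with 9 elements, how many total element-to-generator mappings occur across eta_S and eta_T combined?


The unit eta_X: X -> U(F(X)) of the Free-Forgetful adjunction
maps each element of X to a generator of F(X). For X = S + T (disjoint
union in Set), |S + T| = |S| + |T|.
Total mappings = 10 + 9 = 19.

19


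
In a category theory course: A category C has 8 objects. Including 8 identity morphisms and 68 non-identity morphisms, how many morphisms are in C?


Each object has an identity morphism, giving 8 identities.
Adding the 68 non-identity morphisms:
Total = 8 + 68 = 76

76


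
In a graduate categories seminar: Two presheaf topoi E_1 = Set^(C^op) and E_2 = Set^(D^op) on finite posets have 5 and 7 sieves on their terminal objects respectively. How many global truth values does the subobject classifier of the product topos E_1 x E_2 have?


In a product of presheaf topoi E_1 x E_2, the subobject classifier
is Omega = Omega_1 x Omega_2 (componentwise), so
|Omega(top)| = |Omega_1(top_1)| * |Omega_2(top_2)|.
= 5 * 7 = 35.

35


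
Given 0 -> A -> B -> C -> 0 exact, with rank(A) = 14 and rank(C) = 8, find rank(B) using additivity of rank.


For a short exact sequence 0 -> A -> B -> C -> 0,
rank is additive: rank(B) = rank(A) + rank(C).
rank(B) = 14 + 8 = 22

22


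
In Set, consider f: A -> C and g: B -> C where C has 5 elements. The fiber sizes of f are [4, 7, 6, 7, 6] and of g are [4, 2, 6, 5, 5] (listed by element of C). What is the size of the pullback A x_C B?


The pullback A x_C B consists of pairs (a, b) with f(a) = g(b).
For each element c in C, the fiber product has |f^-1(c)| * |g^-1(c)| elements.
Summing over C: 4 * 4 + 7 * 2 + 6 * 6 + 7 * 5 + 6 * 5
= 16 + 14 + 36 + 35 + 30 = 131

131


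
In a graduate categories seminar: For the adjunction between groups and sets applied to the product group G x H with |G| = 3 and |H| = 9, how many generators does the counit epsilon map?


The counit epsilon_K: F(U(K)) -> K of the Free-Forgetful adjunction
maps |K| generators of F(U(K)) into K. For K = G x H (the product group),
|G x H| = |G| * |H|.
Total generators mapped = 3 * 9 = 27.

27


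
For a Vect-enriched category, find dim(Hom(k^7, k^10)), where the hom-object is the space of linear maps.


In Vect-enriched categories, Hom(k^n, k^m) is the space of m x n matrices.
dim(Hom(k^7, k^10)) = 10 * 7 = 70

70


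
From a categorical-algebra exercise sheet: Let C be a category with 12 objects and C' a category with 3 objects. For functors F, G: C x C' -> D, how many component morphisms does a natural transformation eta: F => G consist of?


A natural transformation eta: F => G assigns one component morphism per
object of the domain category.
The domain is the product category C x C', so
|Ob(C x C')| = |Ob(C)| * |Ob(C')| = 12 * 3 = 36.
Therefore eta has 36 component morphisms.

36


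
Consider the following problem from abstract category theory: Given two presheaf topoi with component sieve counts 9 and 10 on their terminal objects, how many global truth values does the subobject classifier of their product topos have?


In a product of presheaf topoi E_1 x E_2, the subobject classifier
is Omega = Omega_1 x Omega_2 (componentwise), so
|Omega(top)| = |Omega_1(top_1)| * |Omega_2(top_2)|.
= 9 * 10 = 90.

90


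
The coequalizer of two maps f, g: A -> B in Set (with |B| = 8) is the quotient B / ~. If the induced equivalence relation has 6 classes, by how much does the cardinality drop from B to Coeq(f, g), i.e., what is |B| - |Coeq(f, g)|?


The coequalizer Coeq(f, g) = B / ~ has one element per equivalence class.
|B| = 8, |Coeq(f, g)| = 6.
|B| - |Coeq(f, g)| = 8 - 6 = 2.

2


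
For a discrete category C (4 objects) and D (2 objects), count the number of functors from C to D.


A functor from a discrete category C to D is determined by
where each object maps. Each of the 4 objects of C can map
to any of the 2 objects of D independently.
Number of functors = 2^4 = 16

16


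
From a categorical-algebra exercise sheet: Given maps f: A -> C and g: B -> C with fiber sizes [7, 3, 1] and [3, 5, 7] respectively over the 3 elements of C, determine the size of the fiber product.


The pullback A x_C B consists of pairs (a, b) with f(a) = g(b).
For each element c in C, the fiber product has |f^-1(c)| * |g^-1(c)| elements.
Summing over C: 7 * 3 + 3 * 5 + 1 * 7
= 21 + 15 + 7 = 43

43


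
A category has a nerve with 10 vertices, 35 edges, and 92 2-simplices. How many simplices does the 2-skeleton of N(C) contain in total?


The 2-skeleton of the nerve N(C) consists of simplices in dimensions 0, 1, 2:
  |N(C)_0| = 10 (objects)
  |N(C)_1| = 35 (morphisms)
  |N(C)_2| = 92 (composable pairs)
Total = 10 + 35 + 92 = 137

137


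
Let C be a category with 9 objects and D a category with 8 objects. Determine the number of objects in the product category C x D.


The product category C x D has objects that are pairs (c, d).
Number of pairs = |Ob(C)| * |Ob(D)| = 9 * 8 = 72

72


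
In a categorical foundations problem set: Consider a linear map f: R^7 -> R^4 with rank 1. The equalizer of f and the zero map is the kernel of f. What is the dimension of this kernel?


The equalizer of f and the zero map is ker(f).
By the rank-nullity theorem: dim(ker(f)) = dim(domain) - rank(f).
dim(ker(f)) = 7 - 1 = 6

6


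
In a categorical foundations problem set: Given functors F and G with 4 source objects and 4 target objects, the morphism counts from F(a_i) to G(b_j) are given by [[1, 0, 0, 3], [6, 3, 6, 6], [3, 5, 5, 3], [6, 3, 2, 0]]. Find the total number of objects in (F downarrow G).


Objects of (F downarrow G) are triples (a, b, h: F(a)->G(b)).
The count equals the sum of all entries in the hom-matrix.
sum(row 0) = 4
sum(row 1) = 21
sum(row 2) = 16
sum(row 3) = 11
Grand total = 52

52


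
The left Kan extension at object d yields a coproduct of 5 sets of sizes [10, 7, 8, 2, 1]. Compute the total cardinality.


Pointwise, the left Kan extension (Lan_F H)(d) is the colimit, indexed
by the comma category (F downarrow d), of H composed with the
projection (F downarrow d) -> C. Here that colimit is given
as a coproduct (disjoint union) of sets, so its cardinality is the
sum of the sizes of the summands.
Coproduct of sets with sizes: 10 + 7 + 8 + 2 + 1
= 28

28


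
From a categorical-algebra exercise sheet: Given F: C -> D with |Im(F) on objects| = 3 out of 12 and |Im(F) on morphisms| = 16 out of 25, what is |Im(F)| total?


The image of F consists of distinct objects and distinct morphisms.
|Im(F)| on objects = 3
|Im(F)| on morphisms = 16
Total image cardinality = 3 + 16 = 19

19


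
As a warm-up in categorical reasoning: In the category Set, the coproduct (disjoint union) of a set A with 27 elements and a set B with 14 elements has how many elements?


In Set, the coproduct A + B is the disjoint union.
|A + B| = |A| + |B| = 27 + 14 = 41

41


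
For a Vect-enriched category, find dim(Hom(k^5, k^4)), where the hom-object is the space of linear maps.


In Vect-enriched categories, Hom(k^n, k^m) is the space of m x n matrices.
dim(Hom(k^5, k^4)) = 4 * 5 = 20

20


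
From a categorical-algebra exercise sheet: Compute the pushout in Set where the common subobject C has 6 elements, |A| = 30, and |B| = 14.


The pushout A +_C B identifies the images of C in A and B.
|A +_C B| = |A| + |B| - |C| (for injections).
= 30 + 14 - 6 = 38

38


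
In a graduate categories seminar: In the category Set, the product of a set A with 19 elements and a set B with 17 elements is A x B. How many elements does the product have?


In Set, the product A x B is the Cartesian product.
By the universal property, |A x B| = |A| * |B|.
|A x B| = 19 * 17 = 323

323


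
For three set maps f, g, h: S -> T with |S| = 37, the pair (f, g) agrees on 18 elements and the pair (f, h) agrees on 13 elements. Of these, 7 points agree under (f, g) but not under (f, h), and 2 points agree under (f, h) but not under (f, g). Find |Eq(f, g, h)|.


Eq(f, g, h) is the triple-agreement set: points in S where all three
maps take the same value. Using inclusion-exclusion on the pairwise data:
Pair (f, g) agrees on 18 points; pair (f, h) on 13 points.
Points agreeing under (f, g) but not (f, h) = 7; under (f, h) but not (f, g) = 2.
Triple-agreement = agreement-in-(f, g) minus points that agree under (f, g) but not (f, h):
|Eq(f, g, h)| = 18 - 7 = 11
(cross-check via (f, h): 13 - 2 = 11.)

11


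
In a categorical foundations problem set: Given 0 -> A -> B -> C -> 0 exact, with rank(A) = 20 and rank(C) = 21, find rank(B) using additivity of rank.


For a short exact sequence 0 -> A -> B -> C -> 0,
rank is additive: rank(B) = rank(A) + rank(C).
rank(B) = 20 + 21 = 41

41


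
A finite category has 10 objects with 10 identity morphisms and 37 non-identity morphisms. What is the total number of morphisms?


Each object has an identity morphism, giving 10 identities.
Adding the 37 non-identity morphisms:
Total = 10 + 37 = 47

47


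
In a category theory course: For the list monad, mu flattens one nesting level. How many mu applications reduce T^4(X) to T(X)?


Each application of mu: T^2 -> T removes one layer of nesting.
Starting at depth 4 (i.e., T^4(X)), we need to reach T(X).
Number of mu applications = 4 - 1 = 3

3


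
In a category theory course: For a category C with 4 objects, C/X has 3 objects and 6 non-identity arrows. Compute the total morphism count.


In the slice category C/X, objects are morphisms to X.
Identity morphisms: 3 (one per object of C/X).
Non-identity morphisms: 6.
Total = 3 + 6 = 9

9


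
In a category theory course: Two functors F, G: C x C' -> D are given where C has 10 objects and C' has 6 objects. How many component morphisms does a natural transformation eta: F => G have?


A natural transformation eta: F => G assigns one component morphism per
object of the domain category.
The domain is the product category C x C', so
|Ob(C x C')| = |Ob(C)| * |Ob(C')| = 10 * 6 = 60.
Therefore eta has 60 component morphisms.

60


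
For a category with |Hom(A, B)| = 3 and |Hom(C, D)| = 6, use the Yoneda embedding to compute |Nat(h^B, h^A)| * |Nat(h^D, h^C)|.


By the Yoneda lemma, Nat(h^B, h^A) is isomorphic to Hom(A, B),
so |Nat(h^B, h^A)| = |Hom(A, B)| and |Nat(h^D, h^C)| = |Hom(C, D)|.
|Hom(A, B)| = 3, |Hom(C, D)| = 6.
|Nat(h^B, h^A) x Nat(h^D, h^C)| = 3 * 6 = 18

18


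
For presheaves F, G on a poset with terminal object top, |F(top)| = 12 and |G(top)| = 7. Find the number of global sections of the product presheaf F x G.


Global sections of a presheaf on a poset with terminal top satisfy
Gamma(H) ~ H(top). Presheaves admit pointwise products, so
(F x G)(top) = F(top) x G(top) (Cartesian product).
|Gamma(F x G)| = |F(top)| * |G(top)| = 12 * 7 = 84.

84


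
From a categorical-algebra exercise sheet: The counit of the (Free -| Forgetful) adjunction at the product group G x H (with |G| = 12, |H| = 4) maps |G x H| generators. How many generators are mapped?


The counit epsilon_K: F(U(K)) -> K of the Free-Forgetful adjunction
maps |K| generators of F(U(K)) into K. For K = G x H (the product group),
|G x H| = |G| * |H|.
Total generators mapped = 12 * 4 = 48.

48


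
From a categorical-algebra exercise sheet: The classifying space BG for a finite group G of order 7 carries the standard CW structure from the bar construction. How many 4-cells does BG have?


In the bar-construction CW model of BG, the n-cells are indexed by
n-tuples [g_1|...|g_n] of non-identity elements of G (degenerate
simplices with some g_i = e do not contribute cells), so there are
(|G| - 1)^n n-cells.
For dim = 4 with |G| = 7:
cells = (7 - 1)^4 = 6^4 = 1296

1296


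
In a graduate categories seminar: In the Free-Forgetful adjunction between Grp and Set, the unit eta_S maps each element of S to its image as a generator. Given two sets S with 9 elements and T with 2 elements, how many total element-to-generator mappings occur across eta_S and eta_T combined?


The unit eta_X: X -> U(F(X)) of the Free-Forgetful adjunction
maps each element of X to a generator of F(X). For X = S + T (disjoint
union in Set), |S + T| = |S| + |T|.
Total mappings = 9 + 2 = 11.

11


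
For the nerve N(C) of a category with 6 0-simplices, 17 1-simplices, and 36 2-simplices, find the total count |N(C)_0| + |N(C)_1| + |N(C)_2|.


The 2-skeleton of the nerve N(C) consists of simplices in dimensions 0, 1, 2:
  |N(C)_0| = 6 (objects)
  |N(C)_1| = 17 (morphisms)
  |N(C)_2| = 36 (composable pairs)
Total = 6 + 17 + 36 = 59

59


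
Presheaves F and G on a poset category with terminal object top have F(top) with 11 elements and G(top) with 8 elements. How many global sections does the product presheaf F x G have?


Global sections of a presheaf on a poset with terminal top satisfy
Gamma(H) ~ H(top). Presheaves admit pointwise products, so
(F x G)(top) = F(top) x G(top) (Cartesian product).
|Gamma(F x G)| = |F(top)| * |G(top)| = 11 * 8 = 88.

88


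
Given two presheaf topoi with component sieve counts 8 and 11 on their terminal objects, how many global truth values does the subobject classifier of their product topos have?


In a product of presheaf topoi E_1 x E_2, the subobject classifier
is Omega = Omega_1 x Omega_2 (componentwise), so
|Omega(top)| = |Omega_1(top_1)| * |Omega_2(top_2)|.
= 8 * 11 = 88.

88


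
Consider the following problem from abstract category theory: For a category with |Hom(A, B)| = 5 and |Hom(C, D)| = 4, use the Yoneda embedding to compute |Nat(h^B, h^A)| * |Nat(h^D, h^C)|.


By the Yoneda lemma, Nat(h^B, h^A) is isomorphic to Hom(A, B),
so |Nat(h^B, h^A)| = |Hom(A, B)| and |Nat(h^D, h^C)| = |Hom(C, D)|.
|Hom(A, B)| = 5, |Hom(C, D)| = 4.
|Nat(h^B, h^A) x Nat(h^D, h^C)| = 5 * 4 = 20

20


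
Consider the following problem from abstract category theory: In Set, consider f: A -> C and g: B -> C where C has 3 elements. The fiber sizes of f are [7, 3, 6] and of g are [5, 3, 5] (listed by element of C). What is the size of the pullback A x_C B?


The pullback A x_C B consists of pairs (a, b) with f(a) = g(b).
For each element c in C, the fiber product has |f^-1(c)| * |g^-1(c)| elements.
Summing over C: 7 * 5 + 3 * 3 + 6 * 5
= 35 + 9 + 30 = 74

74


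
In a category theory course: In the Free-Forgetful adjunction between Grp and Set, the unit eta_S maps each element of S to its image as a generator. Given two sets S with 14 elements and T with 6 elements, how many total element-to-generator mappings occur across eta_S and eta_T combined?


The unit eta_X: X -> U(F(X)) of the Free-Forgetful adjunction
maps each element of X to a generator of F(X). For X = S + T (disjoint
union in Set), |S + T| = |S| + |T|.
Total mappings = 14 + 6 = 20.

20
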